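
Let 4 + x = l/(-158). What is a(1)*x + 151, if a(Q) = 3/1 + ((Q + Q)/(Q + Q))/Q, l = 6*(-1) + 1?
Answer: 10675/79 ≈ 135.13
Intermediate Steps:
l = -5 (l = -6 + 1 = -5)
a(Q) = 3 + 1/Q (a(Q) = 3*1 + ((2*Q)/((2*Q)))/Q = 3 + ((2*Q)*(1/(2*Q)))/Q = 3 + 1/Q)
x = -627/158 (x = -4 - 5/(-158) = -4 - 5*(-1/158) = -4 + 5/158 = -627/158 ≈ -3.9684)
a(1)*x + 151 = (3 + 1/1)*(-627/158) + 151 = (3 + 1)*(-627/158) + 151 = 4*(-627/158) + 151 = -1254/79 + 151 = 10675/79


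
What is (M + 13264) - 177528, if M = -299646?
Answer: -463910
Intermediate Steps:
(M + 13264) - 177528 = (-299646 + 13264) - 177528 = -286382 - 177528 = -463910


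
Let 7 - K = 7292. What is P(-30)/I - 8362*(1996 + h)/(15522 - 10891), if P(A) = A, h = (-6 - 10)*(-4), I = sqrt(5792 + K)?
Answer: -17225720/4631 + 30*I*sqrt(1493)/1493 ≈ -3719.7 + 0.77641*I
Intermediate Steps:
K = -7285 (K = 7 - 1*7292 = 7 - 7292 = -7285)
I = I*sqrt(1493) (I = sqrt(5792 - 7285) = sqrt(-1493) = I*sqrt(1493) ≈ 38.639*I)
h = 64 (h = -16*(-4) = 64)
P(-30)/I - 8362*(1996 + h)/(15522 - 10891) = -30*(-I*sqrt(1493)/1493) - 8362*(1996 + 64)/(15522 - 10891) = -(-30)*I*sqrt(1493)/1493 - 8362/(4631/2060) = 30*I*sqrt(1493)/1493 - 8362/(4631*(1/2060)) = 30*I*sqrt(1493)/1493 - 8362/4631/2060 = 30*I*sqrt(1493)/1493 - 8362*2060/4631 = 30*I*sqrt(1493)/1493 - 17225720/4631 = -17225720/4631 + 30*I*sqrt(1493)/1493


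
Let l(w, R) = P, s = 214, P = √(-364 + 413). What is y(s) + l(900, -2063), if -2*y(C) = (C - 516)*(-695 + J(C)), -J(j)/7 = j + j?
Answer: -557334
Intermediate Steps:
P = 7 (P = √49 = 7)
l(w, R) = 7
J(j) = -14*j (J(j) = -7*(j + j) = -14*j)
y(C) = -(-695 - 14*C)*(-516 + C)/2 (y(C) = -(C - 516)*(-695 - 14*C)/2 = -(-516 + C)*(-695 - 14*C)/2 = -(-695 - 14*C)*(-516 + C)/2)
y(s) + l(900, -2063) = (-179310 + 7*214² - 6529/2*214) + 7 = (-179310 + 7*45796 - 698603) + 7 = (-179310 + 320572 - 698603) + 7 = -557341 + 7 = -557334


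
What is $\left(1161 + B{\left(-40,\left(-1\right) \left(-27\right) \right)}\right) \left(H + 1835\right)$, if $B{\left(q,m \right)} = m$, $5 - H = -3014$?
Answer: $5766552$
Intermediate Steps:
$H = 3019$ ($H = 5 - -3014 = 5 + 3014 = 3019$)
$\left(1161 + B{\left(-40,\left(-1\right) \left(-27\right) \right)}\right) \left(H + 1835\right) = \left(1161 - -27\right) \left(3019 + 1835\right) = \left(1161 + 27\right) 4854 = 1188 \cdot 4854 = 5766552$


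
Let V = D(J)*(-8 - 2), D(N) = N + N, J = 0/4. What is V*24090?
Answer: 0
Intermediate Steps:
J = 0 (J = 0*(¼) = 0)
D(N) = 2*N
V = 0 (V = (2*0)*(-8 - 2) = 0*(-10) = 0)
V*24090 = 0*24090 = 0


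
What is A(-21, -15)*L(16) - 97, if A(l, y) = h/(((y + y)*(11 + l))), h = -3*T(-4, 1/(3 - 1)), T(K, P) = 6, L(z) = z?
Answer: -2449/25 ≈ -97.960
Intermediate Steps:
h = -18 (h = -3*6 = -18)
A(l, y) = -9/(y*(11 + l)) (A(l, y) = -18*1/((11 + l)*(y + y)) = -18*1/(2*y*(11 + l)) = -9/(y*(11 + l)))
A(-21, -15)*L(16) - 97 = -9/(-15*(11 - 21))*16 - 97 = -9*(-1/15)/(-10)*16 - 97 = -9*(-1/15)*(-1/10)*16 - 97 = -3/50*16 - 97 = -24/25 - 97 = -2449/25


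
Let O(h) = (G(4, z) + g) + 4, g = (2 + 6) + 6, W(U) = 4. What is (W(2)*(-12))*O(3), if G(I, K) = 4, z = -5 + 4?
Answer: -1056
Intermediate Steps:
z = -1
g = 14 (g = 8 + 6 = 14)
O(h) = 22 (O(h) = (4 + 14) + 4 = 18 + 4 = 22)
(W(2)*(-12))*O(3) = (4*(-12))*22 = -48*22 = -1056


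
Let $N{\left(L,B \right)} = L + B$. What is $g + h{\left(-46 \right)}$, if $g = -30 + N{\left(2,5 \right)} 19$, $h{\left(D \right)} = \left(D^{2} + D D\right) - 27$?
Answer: $4308$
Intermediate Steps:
$N{\left(L,B \right)} = B + L$
$h{\left(D \right)} = -27 + 2 D^{2}$ ($h{\left(D \right)} = \left(D^{2} + D^{2}\right) - 27 = 2 D^{2} - 27 = -27 + 2 D^{2}$)
$g = 103$ ($g = -30 + \left(5 + 2\right) 19 = -30 + 7 \cdot 19 = -30 + 133 = 103$)
$g + h{\left(-46 \right)} = 103 - \left(27 - 2 \left(-46\right)^{2}\right) = 103 + \left(-27 + 2 \cdot 2116\right) = 103 + \left(-27 + 4232\right) = 103 + 4205 = 4308$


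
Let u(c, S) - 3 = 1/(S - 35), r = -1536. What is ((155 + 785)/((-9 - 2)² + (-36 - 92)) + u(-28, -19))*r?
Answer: 12706048/63 ≈ 2.0168e+5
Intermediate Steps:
u(c, S) = 3 + 1/(-35 + S) (u(c, S) = 3 + 1/(S - 35) = 3 + 1/(-35 + S))
((155 + 785)/((-9 - 2)² + (-36 - 92)) + u(-28, -19))*r = ((155 + 785)/((-9 - 2)² + (-36 - 92)) + (-104 + 3*(-19))/(-35 - 19))*(-1536) = (940/((-11)² - 128) + (-104 - 57)/(-54))*(-1536) = (940/(121 - 128) - 1/54*(-161))*(-1536) = (940/(-7) + 161/54)*(-1536) = (940*(-⅐) + 161/54)*(-1536) = (-940/7 + 161/54)*(-1536) = -49633/378*(-1536) = 12706048/63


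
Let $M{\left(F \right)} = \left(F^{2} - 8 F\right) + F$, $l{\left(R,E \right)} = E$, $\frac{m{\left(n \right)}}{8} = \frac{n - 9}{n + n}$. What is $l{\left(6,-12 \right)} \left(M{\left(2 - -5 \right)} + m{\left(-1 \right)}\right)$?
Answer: $-480$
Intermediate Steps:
$m{\left(n \right)} = \frac{4 \left(-9 + n\right)}{n}$ ($m{\left(n \right)} = 8 \frac{n - 9}{n + n} = 8 \frac{-9 + n}{2 n} = \frac{4 \left(-9 + n\right)}{n}$)
$M{\left(F \right)} = F^{2} - 7 F$
$l{\left(6,-12 \right)} \left(M{\left(2 - -5 \right)} + m{\left(-1 \right)}\right) = - 12 \left(\left(2 - -5\right) \left(-7 + \left(2 - -5\right)\right) - \left(-4 + \frac{36}{-1}\right)\right) = - 12 \left(\left(2 + 5\right) \left(-7 + \left(2 + 5\right)\right) + \left(4 - -36\right)\right) = - 12 \left(7 \left(-7 + 7\right) + \left(4 + 36\right)\right) = - 12 \left(7 \cdot 0 + 40\right) = - 12 \left(0 + 40\right) = \left(-12\right) 40 = -480$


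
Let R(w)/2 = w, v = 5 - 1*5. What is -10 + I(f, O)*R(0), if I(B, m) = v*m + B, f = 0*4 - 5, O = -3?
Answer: -10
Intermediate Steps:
v = 0 (v = 5 - 5 = 0)
R(w) = 2*w
f = -5 (f = 0 - 5 = -5)
I(B, m) = B (I(B, m) = 0*m + B = 0 + B = B)
-10 + I(f, O)*R(0) = -10 - 10*0 = -10 - 5*0 = -10 + 0 = -10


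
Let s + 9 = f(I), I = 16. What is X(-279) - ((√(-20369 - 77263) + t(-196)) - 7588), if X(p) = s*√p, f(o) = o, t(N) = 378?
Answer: 7210 - 12*I*√678 + 21*I*√31 ≈ 7210.0 - 195.54*I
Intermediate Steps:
s = 7 (s = -9 + 16 = 7)
X(p) = 7*√p
X(-279) - ((√(-20369 - 77263) + t(-196)) - 7588) = 7*√(-279) - ((√(-20369 - 77263) + 378) - 7588) = 7*(3*I*√31) - ((√(-97632) + 378) - 7588) = 21*I*√31 - ((12*I*√678 + 378) - 7588) = 21*I*√31 - ((378 + 12*I*√678) - 7588) = 21*I*√31 - (-7210 + 12*I*√678) = 21*I*√31 + (7210 - 12*I*√678) = 7210 - 12*I*√678 + 21*I*√31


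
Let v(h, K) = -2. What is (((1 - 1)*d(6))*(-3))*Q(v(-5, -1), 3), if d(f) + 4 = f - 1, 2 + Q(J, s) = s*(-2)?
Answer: 0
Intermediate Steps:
Q(J, s) = -2 - 2*s (Q(J, s) = -2 + s*(-2) = -2 - 2*s)
d(f) = -5 + f (d(f) = -4 + (f - 1) = -4 + (-1 + f) = -5 + f)
(((1 - 1)*d(6))*(-3))*Q(v(-5, -1), 3) = (((1 - 1)*(-5 + 6))*(-3))*(-2 - 2*3) = ((0*1)*(-3))*(-2 - 6) = (0*(-3))*(-8) = 0*(-8) = 0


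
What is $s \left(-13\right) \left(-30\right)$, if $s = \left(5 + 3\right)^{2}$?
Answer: $24960$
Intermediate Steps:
$s = 64$ ($s = 8^{2} = 64$)
$s \left(-13\right) \left(-30\right) = 64 \left(-13\right) \left(-30\right) = \left(-832\right) \left(-30\right) = 24960$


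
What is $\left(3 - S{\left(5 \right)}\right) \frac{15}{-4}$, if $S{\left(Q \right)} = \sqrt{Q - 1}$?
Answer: $- \frac{15}{4} \approx -3.75$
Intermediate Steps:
$S{\left(Q \right)} = \sqrt{-1 + Q}$
$\left(3 - S{\left(5 \right)}\right) \frac{15}{-4} = \left(3 - \sqrt{-1 + 5}\right) \frac{15}{-4} = \left(3 - \sqrt{4}\right) 15 \left(- \frac{1}{4}\right) = \left(3 - 2\right) \left(- \frac{15}{4}\right) = 1 \left(- \frac{15}{4}\right) = - \frac{15}{4}$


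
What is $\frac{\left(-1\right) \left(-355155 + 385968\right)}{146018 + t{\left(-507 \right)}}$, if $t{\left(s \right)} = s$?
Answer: $- \frac{30813}{145511} \approx -0.21176$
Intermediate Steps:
$\frac{\left(-1\right) \left(-355155 + 385968\right)}{146018 + t{\left(-507 \right)}} = \frac{\left(-1\right) \left(-355155 + 385968\right)}{146018 - 507} = \frac{\left(-1\right) 30813}{145511} = \left(-30813\right) \frac{1}{145511} = - \frac{30813}{145511}$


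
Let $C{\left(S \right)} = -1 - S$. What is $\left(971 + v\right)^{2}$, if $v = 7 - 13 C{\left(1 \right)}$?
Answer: $1008016$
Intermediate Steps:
$v = 33$ ($v = 7 - 13 \left(-1 - 1\right) = 7 - -26 = 7 + 26 = 33$)
$\left(971 + v\right)^{2} = \left(971 + 33\right)^{2} = 1004^{2} = 1008016$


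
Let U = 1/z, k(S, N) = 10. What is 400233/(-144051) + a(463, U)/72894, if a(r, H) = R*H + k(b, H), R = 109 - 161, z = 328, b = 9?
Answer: -265799962623/95670799412 ≈ -2.7783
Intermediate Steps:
R = -52
U = 1/328 ≈ 0.0030488
a(r, H) = 10 - 52*H (a(r, H) = -52*H + 10 = 10 - 52*H)
400233/(-144051) + a(463, U)/72894 = 400233/(-144051) + (10 - 52*1/328)/72894 = 400233*(-1/144051) + (10 - 13/82)*(1/72894) = -133411/48017 + (807/82)*(1/72894) = -133411/48017 + 269/1992436 = -265799962623/95670799412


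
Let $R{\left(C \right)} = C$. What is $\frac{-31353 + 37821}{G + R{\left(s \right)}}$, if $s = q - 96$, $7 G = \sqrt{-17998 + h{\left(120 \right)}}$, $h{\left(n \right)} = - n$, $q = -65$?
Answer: $- \frac{51026052}{1288247} - \frac{45276 i \sqrt{18118}}{1288247} \approx -39.609 - 4.7307 i$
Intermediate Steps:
$G = \frac{i \sqrt{18118}}{7}$ ($G = \frac{\sqrt{-17998 - 120}}{7} = \frac{\sqrt{-18118}}{7} = \frac{i \sqrt{18118}}{7} \approx 19.229 i$)
$s = -161$ ($s = -65 - 96 = -161$)
$\frac{-31353 + 37821}{G + R{\left(s \right)}} = \frac{-31353 + 37821}{\frac{i \sqrt{18118}}{7} - 161} = \frac{6468}{-161 + \frac{i \sqrt{18118}}{7}}$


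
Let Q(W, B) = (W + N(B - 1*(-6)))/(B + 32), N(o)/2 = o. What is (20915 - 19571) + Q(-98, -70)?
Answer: 25649/19 ≈ 1349.9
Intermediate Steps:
N(o) = 2*o
Q(W, B) = (12 + W + 2*B)/(32 + B) (Q(W, B) = (W + 2*(B - 1*(-6)))/(B + 32) = (W + 2*(B + 6))/(32 + B) = (W + 2*(6 + B))/(32 + B) = (W + (12 + 2*B))/(32 + B) = (12 + W + 2*B)/(32 + B))
(20915 - 19571) + Q(-98, -70) = (20915 - 19571) + (12 - 98 + 2*(-70))/(32 - 70) = 1344 + (12 - 98 - 140)/(-38) = 1344 - 1/38*(-226) = 1344 + 113/19 = 25649/19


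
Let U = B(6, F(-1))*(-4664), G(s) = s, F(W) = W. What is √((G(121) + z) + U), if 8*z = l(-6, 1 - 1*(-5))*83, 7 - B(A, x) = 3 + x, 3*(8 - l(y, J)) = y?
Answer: I*√92381/2 ≈ 151.97*I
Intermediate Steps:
l(y, J) = 8 - y/3
B(A, x) = 4 - x (B(A, x) = 7 - (3 + x) = 7 + (-3 - x) = 4 - x)
z = 415/4 (z = ((8 - ⅓*(-6))*83)/8 = ((8 + 2)*83)/8 = (10*83)/8 = (⅛)*830 = 415/4 ≈ 103.75)
U = -23320 (U = (4 - 1*(-1))*(-4664) = (4 + 1)*(-4664) = 5*(-4664) = -23320)
√((G(121) + z) + U) = √((121 + 415/4) - 23320) = √(899/4 - 23320) = √(-92381/4) = I*√92381/2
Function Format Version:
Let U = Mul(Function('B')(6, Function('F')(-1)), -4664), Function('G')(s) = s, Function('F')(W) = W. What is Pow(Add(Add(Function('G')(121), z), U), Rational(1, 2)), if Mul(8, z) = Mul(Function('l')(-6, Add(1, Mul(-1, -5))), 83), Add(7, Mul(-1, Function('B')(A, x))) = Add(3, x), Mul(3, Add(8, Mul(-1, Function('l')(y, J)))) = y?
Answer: Mul(Rational(1, 2), I, Pow(92381, Rational(1, 2))) ≈ Mul(151.97, I)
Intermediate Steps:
Function('l')(y, J) = Add(8, Mul(Rational(-1, 3), y))
Function('B')(A, x) = Add(4, Mul(-1, x)) (Function('B')(A, x) = Add(7, Mul(-1, Add(3, x))) = Add(7, Add(-3, Mul(-1, x))) = Add(4, Mul(-1, x)))
z = Rational(415, 4) (z = Mul(Rational(1, 8), Mul(Add(8, Mul(Rational(-1, 3), -6)), 83)) = Mul(Rational(1, 8), Mul(Add(8, 2), 83)) = Mul(Rational(1, 8), Mul(10, 83)) = Mul(Rational(1, 8), 830) = Rational(415, 4) ≈ 103.75)
U = -23320 (U = Mul(Add(4, Mul(-1, -1)), -4664) = Mul(Add(4, 1), -4664) = Mul(5, -4664) = -23320)
Pow(Add(Add(Function('G')(121), z), U), Rational(1, 2)) = Pow(Add(Add(121, Rational(415, 4)), -23320), Rational(1, 2)) = Pow(Add(Rational(899, 4), -23320), Rational(1, 2)) = Pow(Rational(-92381, 4), Rational(1, 2)) = Mul(Rational(1, 2), I, Pow(92381, Rational(1, 2)))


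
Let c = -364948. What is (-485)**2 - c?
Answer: 600173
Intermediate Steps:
(-485)**2 - c = (-485)**2 - 1*(-364948) = 235225 + 364948 = 600173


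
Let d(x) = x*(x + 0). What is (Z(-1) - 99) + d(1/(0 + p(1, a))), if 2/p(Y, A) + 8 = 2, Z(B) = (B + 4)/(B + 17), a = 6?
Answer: -1437/16 ≈ -89.813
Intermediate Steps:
Z(B) = (4 + B)/(17 + B)
p(Y, A) = -⅓ (p(Y, A) = 2/(-8 + 2) = 2/(-6) = 2*(-⅙) = -⅓)
d(x) = x² (d(x) = x*x = x²)
(Z(-1) - 99) + d(1/(0 + p(1, a))) = ((4 - 1)/(17 - 1) - 99) + (1/(0 - ⅓))² = (3/16 - 99) + (1/(-⅓))² = ((1/16)*3 - 99) + (-3)² = (3/16 - 99) + 9 = -1581/16 + 9 = -1437/16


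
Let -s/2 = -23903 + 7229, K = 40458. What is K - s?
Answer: 7110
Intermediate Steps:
s = 33348 (s = -2*(-23903 + 7229) = -2*(-16674) = 33348)
K - s = 40458 - 1*33348 = 40458 - 33348 = 7110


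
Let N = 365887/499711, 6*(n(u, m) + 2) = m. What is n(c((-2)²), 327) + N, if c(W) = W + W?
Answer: 53201429/999422 ≈ 53.232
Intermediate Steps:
c(W) = 2*W
n(u, m) = -2 + m/6
N = 365887/499711 (N = 365887*(1/499711) = 365887/499711 ≈ 0.73220)
n(c((-2)²), 327) + N = (-2 + (⅙)*327) + 365887/499711 = (-2 + 109/2) + 365887/499711 = 105/2 + 365887/499711 = 53201429/999422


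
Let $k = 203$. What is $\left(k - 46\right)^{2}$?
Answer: $24649$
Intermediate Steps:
$\left(k - 46\right)^{2} = \left(203 - 46\right)^{2} = 157^{2} = 24649$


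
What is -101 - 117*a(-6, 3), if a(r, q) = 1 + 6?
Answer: -920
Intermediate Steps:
a(r, q) = 7
-101 - 117*a(-6, 3) = -101 - 117*7 = -101 - 819 = -920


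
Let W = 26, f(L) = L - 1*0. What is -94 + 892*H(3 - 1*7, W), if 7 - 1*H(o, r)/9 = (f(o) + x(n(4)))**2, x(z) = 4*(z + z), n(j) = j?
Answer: -6237850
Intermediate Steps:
f(L) = L (f(L) = L + 0 = L)
x(z) = 8*z (x(z) = 4*(2*z) = 8*z)
H(o, r) = 63 - 9*(32 + o)**2 (H(o, r) = 63 - 9*(o + 8*4)**2 = 63 - 9*(o + 32)**2 = 63 - 9*(32 + o)**2)
-94 + 892*H(3 - 1*7, W) = -94 + 892*(63 - 9*(32 + (3 - 1*7))**2) = -94 + 892*(63 - 9*(32 + (3 - 7))**2) = -94 + 892*(63 - 9*(32 - 4)**2) = -94 + 892*(63 - 9*28**2) = -94 + 892*(63 - 9*784) = -94 + 892*(63 - 7056) = -94 + 892*(-6993) = -94 - 6237756 = -6237850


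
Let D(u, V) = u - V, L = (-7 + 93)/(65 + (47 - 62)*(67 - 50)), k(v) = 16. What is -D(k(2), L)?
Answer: -1563/95 ≈ -16.453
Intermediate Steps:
L = -43/95 (L = 86/(65 - 15*17) = 86/(65 - 255) = 86/(-190) = 86*(-1/190) = -43/95 ≈ -0.45263)
-D(k(2), L) = -(16 - 1*(-43/95)) = -(16 + 43/95) = -1*1563/95 = -1563/95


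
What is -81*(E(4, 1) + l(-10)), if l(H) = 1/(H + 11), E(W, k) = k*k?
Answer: -162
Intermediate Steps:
E(W, k) = k**2
l(H) = 1/(11 + H)
-81*(E(4, 1) + l(-10)) = -81*(1**2 + 1/(11 - 10)) = -81*(1 + 1/1) = -81*(1 + 1) = -81*2 = -162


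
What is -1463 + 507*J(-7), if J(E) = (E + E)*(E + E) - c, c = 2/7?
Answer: 684349/7 ≈ 97764.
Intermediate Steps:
c = 2/7 (c = 2*(⅐) = 2/7 ≈ 0.28571)
J(E) = -2/7 + 4*E² (J(E) = (E + E)*(E + E) - 1*2/7 = (2*E)*(2*E) - 2/7 = 4*E² - 2/7 = -2/7 + 4*E²)
-1463 + 507*J(-7) = -1463 + 507*(-2/7 + 4*(-7)²) = -1463 + 507*(-2/7 + 4*49) = -1463 + 507*(-2/7 + 196) = -1463 + 507*(1370/7) = -1463 + 694590/7 = 684349/7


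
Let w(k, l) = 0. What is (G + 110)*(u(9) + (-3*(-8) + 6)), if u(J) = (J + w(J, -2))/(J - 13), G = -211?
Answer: -11211/4 ≈ -2802.8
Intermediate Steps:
u(J) = J/(-13 + J) (u(J) = (J + 0)/(J - 13) = J/(-13 + J))
(G + 110)*(u(9) + (-3*(-8) + 6)) = (-211 + 110)*(9/(-13 + 9) + (-3*(-8) + 6)) = -101*(9/(-4) + (24 + 6)) = -101*(9*(-¼) + 30) = -101*(-9/4 + 30) = -101*111/4 = -11211/4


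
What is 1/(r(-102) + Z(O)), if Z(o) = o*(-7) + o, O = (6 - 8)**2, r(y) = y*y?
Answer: 1/10380 ≈ 9.6339e-5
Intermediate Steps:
r(y) = y**2
O = 4 (O = (-2)**2 = 4)
Z(o) = -6*o (Z(o) = -7*o + o = -6*o)
1/(r(-102) + Z(O)) = 1/((-102)**2 - 6*4) = 1/(10404 - 24) = 1/10380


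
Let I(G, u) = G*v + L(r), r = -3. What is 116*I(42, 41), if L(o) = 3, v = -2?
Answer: -9396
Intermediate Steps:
I(G, u) = 3 - 2*G (I(G, u) = G*(-2) + 3 = -2*G + 3 = 3 - 2*G)
116*I(42, 41) = 116*(3 - 2*42) = 116*(3 - 84) = 116*(-81) = -9396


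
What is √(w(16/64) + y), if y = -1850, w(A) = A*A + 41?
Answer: I*√28943/4 ≈ 42.532*I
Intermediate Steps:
w(A) = 41 + A² (w(A) = A² + 41 = 41 + A²)
√(w(16/64) + y) = √((41 + (16/64)²) - 1850) = √((41 + (16*(1/64))²) - 1850) = √((41 + (¼)²) - 1850) = √((41 + 1/16) - 1850) = √(657/16 - 1850) = √(-28943/16) = I*√28943/4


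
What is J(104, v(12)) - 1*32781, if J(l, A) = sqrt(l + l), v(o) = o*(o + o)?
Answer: -32781 + 4*sqrt(13) ≈ -32767.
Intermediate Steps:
v(o) = 2*o**2 (v(o) = o*(2*o) = 2*o**2)
J(l, A) = sqrt(2)*sqrt(l) (J(l, A) = sqrt(2*l) = sqrt(2)*sqrt(l))
J(104, v(12)) - 1*32781 = sqrt(2)*sqrt(104) - 1*32781 = sqrt(2)*(2*sqrt(26)) - 32781 = 4*sqrt(13) - 32781 = -32781 + 4*sqrt(13)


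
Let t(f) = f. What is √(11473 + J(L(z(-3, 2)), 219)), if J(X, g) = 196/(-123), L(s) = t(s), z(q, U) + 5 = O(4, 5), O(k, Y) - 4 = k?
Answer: √173550909/123 ≈ 107.10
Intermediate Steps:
O(k, Y) = 4 + k
z(q, U) = 3 (z(q, U) = -5 + (4 + 4) = -5 + 8 = 3)
L(s) = s
J(X, g) = -196/123 (J(X, g) = 196*(-1/123) = -196/123)
√(11473 + J(L(z(-3, 2)), 219)) = √(11473 - 196/123) = √(1410983/123) = √173550909/123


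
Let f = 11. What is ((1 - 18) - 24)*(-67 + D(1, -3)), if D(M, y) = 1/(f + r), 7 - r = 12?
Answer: 16441/6 ≈ 2740.2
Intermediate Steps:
r = -5 (r = 7 - 1*12 = 7 - 12 = -5)
D(M, y) = ⅙ (D(M, y) = 1/(11 - 5) = 1/6 = ⅙)
((1 - 18) - 24)*(-67 + D(1, -3)) = ((1 - 18) - 24)*(-67 + ⅙) = (-17 - 24)*(-401/6) = -41*(-401/6) = 16441/6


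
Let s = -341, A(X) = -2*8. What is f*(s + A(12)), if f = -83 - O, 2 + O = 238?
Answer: 113883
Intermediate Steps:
O = 236 (O = -2 + 238 = 236)
A(X) = -16
f = -319 (f = -83 - 1*236 = -83 - 236 = -319)
f*(s + A(12)) = -319*(-341 - 16) = -319*(-357) = 113883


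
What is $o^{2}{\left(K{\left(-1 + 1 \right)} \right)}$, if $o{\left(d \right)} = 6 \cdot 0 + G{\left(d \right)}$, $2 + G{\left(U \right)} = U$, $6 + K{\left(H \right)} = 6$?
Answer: $4$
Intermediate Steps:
$K{\left(H \right)} = 0$ ($K{\left(H \right)} = -6 + 6 = 0$)
$G{\left(U \right)} = -2 + U$
$o{\left(d \right)} = -2 + d$ ($o{\left(d \right)} = 6 \cdot 0 + \left(-2 + d\right) = 0 + \left(-2 + d\right) = -2 + d$)
$o^{2}{\left(K{\left(-1 + 1 \right)} \right)} = \left(-2 + 0\right)^{2} = \left(-2\right)^{2} = 4$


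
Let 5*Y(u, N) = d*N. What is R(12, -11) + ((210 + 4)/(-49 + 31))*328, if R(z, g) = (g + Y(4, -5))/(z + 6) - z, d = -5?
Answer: -35207/9 ≈ -3911.9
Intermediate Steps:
Y(u, N) = -N (Y(u, N) = (-5*N)/5 = -N)
R(z, g) = -z + (5 + g)/(6 + z) (R(z, g) = (g - 1*(-5))/(z + 6) - z = (g + 5)/(6 + z) - z = (5 + g)/(6 + z) - z = -z + (5 + g)/(6 + z))
R(12, -11) + ((210 + 4)/(-49 + 31))*328 = (5 - 11 - 1*12² - 6*12)/(6 + 12) + ((210 + 4)/(-49 + 31))*328 = (5 - 11 - 1*144 - 72)/18 + (214/(-18))*328 = (5 - 11 - 144 - 72)/18 + (214*(-1/18))*328 = (1/18)*(-222) - 107/9*328 = -37/3 - 35096/9 = -35207/9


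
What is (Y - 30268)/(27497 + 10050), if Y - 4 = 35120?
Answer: 4856/37547 ≈ 0.12933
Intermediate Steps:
Y = 35124 (Y = 4 + 35120 = 35124)
(Y - 30268)/(27497 + 10050) = (35124 - 30268)/(27497 + 10050) = 4856/37547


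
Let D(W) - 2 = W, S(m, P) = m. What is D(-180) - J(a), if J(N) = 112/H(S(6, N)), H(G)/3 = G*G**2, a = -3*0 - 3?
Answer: -14432/81 ≈ -178.17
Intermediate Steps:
a = -3 (a = 0 - 3 = -3)
H(G) = 3*G**3 (H(G) = 3*(G*G**2) = 3*G**3)
D(W) = 2 + W
J(N) = 14/81 (J(N) = 112/((3*6**3)) = 112/((3*216)) = 112/648 = 112*(1/648) = 14/81)
D(-180) - J(a) = (2 - 180) - 1*14/81 = -178 - 14/81 = -14432/81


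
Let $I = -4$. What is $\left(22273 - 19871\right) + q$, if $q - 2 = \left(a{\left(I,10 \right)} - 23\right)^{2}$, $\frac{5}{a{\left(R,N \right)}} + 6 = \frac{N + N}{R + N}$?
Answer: $\frac{193457}{64} \approx 3022.8$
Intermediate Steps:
$a{\left(R,N \right)} = \frac{5}{-6 + \frac{2 N}{N + R}}$ ($a{\left(R,N \right)} = \frac{5}{-6 + \frac{N + N}{R + N}} = \frac{5}{-6 + \frac{2 N}{N + R}}$)
$q = \frac{39729}{64}$ ($q = 2 + \left(\frac{5 \left(\left(-1\right) 10 - -4\right)}{2 \left(2 \cdot 10 + 3 \left(-4\right)\right)} - 23\right)^{2} = 2 + \left(\frac{5 \left(-10 + 4\right)}{2 \left(20 - 12\right)} - 23\right)^{2} = 2 + \left(\frac{5}{2} \cdot \frac{1}{8} \left(-6\right) - 23\right)^{2} = 2 + \left(- \frac{15}{8} - 23\right)^{2} = 2 + \left(- \frac{199}{8}\right)^{2} = 2 + \frac{39601}{64} = \frac{39729}{64} \approx 620.77$)
$\left(22273 - 19871\right) + q = \left(22273 - 19871\right) + \frac{39729}{64} = 2402 + \frac{39729}{64} = \frac{193457}{64}$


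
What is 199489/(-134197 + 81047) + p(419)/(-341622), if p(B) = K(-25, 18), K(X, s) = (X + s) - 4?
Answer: -17037311627/4539302325 ≈ -3.7533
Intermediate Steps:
K(X, s) = -4 + X + s
p(B) = -11 (p(B) = -4 - 25 + 18 = -11)
199489/(-134197 + 81047) + p(419)/(-341622) = 199489/(-134197 + 81047) - 11/(-341622) = 199489/(-53150) - 11*(-1/341622) = 199489*(-1/53150) + 11/341622 = -199489/53150 + 11/341622 = -17037311627/4539302325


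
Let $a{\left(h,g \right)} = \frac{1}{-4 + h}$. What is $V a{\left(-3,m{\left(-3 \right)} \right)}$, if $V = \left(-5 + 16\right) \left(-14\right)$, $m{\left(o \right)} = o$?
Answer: $22$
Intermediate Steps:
$V = -154$ ($V = 11 \left(-14\right) = -154$)
$V a{\left(-3,m{\left(-3 \right)} \right)} = - \frac{154}{-4 - 3} = - \frac{154}{-7} = \left(-154\right) \left(- \frac{1}{7}\right) = 22$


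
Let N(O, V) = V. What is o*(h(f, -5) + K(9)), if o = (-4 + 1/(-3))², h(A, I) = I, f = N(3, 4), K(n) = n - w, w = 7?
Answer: -169/3 ≈ -56.333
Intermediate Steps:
K(n) = -7 + n (K(n) = n - 1*7 = n - 7 = -7 + n)
f = 4
o = 169/9 (o = (-4 - ⅓)² = (-13/3)² = 169/9 ≈ 18.778)
o*(h(f, -5) + K(9)) = 169*(-5 + (-7 + 9))/9 = 169*(-5 + 2)/9 = (169/9)*(-3) = -169/3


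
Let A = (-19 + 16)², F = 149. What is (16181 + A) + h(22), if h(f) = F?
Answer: 16339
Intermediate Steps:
h(f) = 149
A = 9 (A = (-3)² = 9)
(16181 + A) + h(22) = (16181 + 9) + 149 = 16190 + 149 = 16339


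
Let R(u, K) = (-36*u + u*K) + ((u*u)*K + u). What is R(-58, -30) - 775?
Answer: -97925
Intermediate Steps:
R(u, K) = -35*u + K*u + K*u**2 (R(u, K) = (-36*u + K*u) + (u**2*K + u) = (-36*u + K*u) + (K*u**2 + u) = (-36*u + K*u) + (u + K*u**2) = -35*u + K*u + K*u**2)
R(-58, -30) - 775 = -58*(-35 - 30 - 30*(-58)) - 775 = -58*(-35 - 30 + 1740) - 775 = -58*1675 - 775 = -97150 - 775 = -97925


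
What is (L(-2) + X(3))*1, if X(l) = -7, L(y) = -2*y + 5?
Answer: 2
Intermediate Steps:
L(y) = 5 - 2*y
(L(-2) + X(3))*1 = ((5 - 2*(-2)) - 7)*1 = ((5 + 4) - 7)*1 = (9 - 7)*1 = 2*1 = 2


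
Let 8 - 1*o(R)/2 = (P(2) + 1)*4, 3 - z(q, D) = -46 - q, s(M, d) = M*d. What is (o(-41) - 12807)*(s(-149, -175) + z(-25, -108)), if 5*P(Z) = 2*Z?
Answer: -1671040673/5 ≈ -3.3421e+8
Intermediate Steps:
P(Z) = 2*Z/5 (P(Z) = (2*Z)/5 = 2*Z/5)
z(q, D) = 49 + q (z(q, D) = 3 - (-46 - q) = 3 + (46 + q) = 49 + q)
o(R) = 8/5 (o(R) = 16 - 2*((⅖)*2 + 1)*4 = 16 - 2*(⅘ + 1)*4 = 16 - 18*4/5 = 16 - 2*36/5 = 16 - 72/5 = 8/5)
(o(-41) - 12807)*(s(-149, -175) + z(-25, -108)) = (8/5 - 12807)*(-149*(-175) + (49 - 25)) = -64027*(26075 + 24)/5 = -64027/5*26099 = -1671040673/5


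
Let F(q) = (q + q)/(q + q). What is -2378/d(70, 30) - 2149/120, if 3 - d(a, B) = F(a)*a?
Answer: 141377/8040 ≈ 17.584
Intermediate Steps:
F(q) = 1 (F(q) = (2*q)/((2*q)) = (2*q)*(1/(2*q)) = 1)
d(a, B) = 3 - a
-2378/d(70, 30) - 2149/120 = -2378/(3 - 1*70) - 2149/120 = -2378/(3 - 70) - 2149*1/120 = -2378/(-67) - 2149/120 = -2378*(-1/67) - 2149/120 = 2378/67 - 2149/120 = 141377/8040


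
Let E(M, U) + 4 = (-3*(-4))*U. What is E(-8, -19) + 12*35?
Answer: 188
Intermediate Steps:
E(M, U) = -4 + 12*U (E(M, U) = -4 + (-3*(-4))*U = -4 + 12*U)
E(-8, -19) + 12*35 = (-4 + 12*(-19)) + 12*35 = (-4 - 228) + 420 = -232 + 420 = 188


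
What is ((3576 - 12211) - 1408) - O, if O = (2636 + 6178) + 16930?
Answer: -35787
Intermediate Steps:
O = 25744 (O = 8814 + 16930 = 25744)
((3576 - 12211) - 1408) - O = ((3576 - 12211) - 1408) - 1*25744 = (-8635 - 1408) - 25744 = -10043 - 25744 = -35787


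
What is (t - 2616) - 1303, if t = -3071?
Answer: -6990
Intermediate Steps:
(t - 2616) - 1303 = (-3071 - 2616) - 1303 = -5687 - 1303 = -6990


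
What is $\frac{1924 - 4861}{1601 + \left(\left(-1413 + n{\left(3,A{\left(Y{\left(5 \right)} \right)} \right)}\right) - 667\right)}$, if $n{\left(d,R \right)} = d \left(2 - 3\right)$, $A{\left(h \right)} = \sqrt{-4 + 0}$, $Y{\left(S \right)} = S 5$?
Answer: $\frac{2937}{482} \approx 6.0934$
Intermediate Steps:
$Y{\left(S \right)} = 5 S$
$A{\left(h \right)} = 2 i$ ($A{\left(h \right)} = \sqrt{-4} = 2 i$)
$n{\left(d,R \right)} = - d$ ($n{\left(d,R \right)} = d \left(-1\right) = - d$)
$\frac{1924 - 4861}{1601 + \left(\left(-1413 + n{\left(3,A{\left(Y{\left(5 \right)} \right)} \right)}\right) - 667\right)} = \frac{1924 - 4861}{1601 - 2083} = - \frac{2937}{1601 - 2083} = - \frac{2937}{-482} = \left(-2937\right) \left(- \frac{1}{482}\right) = \frac{2937}{482}$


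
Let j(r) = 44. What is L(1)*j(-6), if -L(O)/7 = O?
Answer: -308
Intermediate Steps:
L(O) = -7*O
L(1)*j(-6) = -7*1*44 = -7*44 = -308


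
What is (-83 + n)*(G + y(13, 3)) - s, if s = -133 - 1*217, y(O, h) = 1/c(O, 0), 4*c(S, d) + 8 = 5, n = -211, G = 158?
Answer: -45710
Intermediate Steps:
c(S, d) = -¾ (c(S, d) = -2 + (¼)*5 = -2 + 5/4 = -¾)
y(O, h) = -4/3 (y(O, h) = 1/(-¾) = -4/3)
s = -350 (s = -133 - 217 = -350)
(-83 + n)*(G + y(13, 3)) - s = (-83 - 211)*(158 - 4/3) - 1*(-350) = -294*470/3 + 350 = -46060 + 350 = -45710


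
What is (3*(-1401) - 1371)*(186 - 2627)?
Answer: 13606134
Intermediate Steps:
(3*(-1401) - 1371)*(186 - 2627) = (-4203 - 1371)*(-2441) = -5574*(-2441) = 13606134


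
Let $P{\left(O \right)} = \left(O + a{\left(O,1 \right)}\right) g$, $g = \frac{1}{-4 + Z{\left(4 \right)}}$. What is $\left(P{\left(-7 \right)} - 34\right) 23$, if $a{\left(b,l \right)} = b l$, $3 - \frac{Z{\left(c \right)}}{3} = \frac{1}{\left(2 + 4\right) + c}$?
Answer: $- \frac{39974}{47} \approx -850.51$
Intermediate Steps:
$Z{\left(c \right)} = 9 - \frac{3}{6 + c}$ ($Z{\left(c \right)} = 9 - \frac{3}{\left(2 + 4\right) + c} = 9 - \frac{3}{6 + c}$)
$g = \frac{10}{47}$ ($g = \frac{1}{-4 + \frac{3 \left(17 + 3 \cdot 4\right)}{6 + 4}} = \frac{1}{-4 + \frac{3 \left(17 + 12\right)}{10}} = \frac{1}{-4 + 3 \cdot \frac{1}{10} \cdot 29} = \frac{1}{-4 + \frac{87}{10}} = \frac{1}{\frac{47}{10}} = \frac{10}{47} \approx 0.21277$)
$P{\left(O \right)} = \frac{20 O}{47}$ ($P{\left(O \right)} = \left(O + O 1\right) \frac{10}{47} = \left(O + O\right) \frac{10}{47} = 2 O \frac{10}{47} = \frac{20 O}{47}$)
$\left(P{\left(-7 \right)} - 34\right) 23 = \left(\frac{20}{47} \left(-7\right) - 34\right) 23 = \left(- \frac{140}{47} - 34\right) 23 = \left(- \frac{1738}{47}\right) 23 = - \frac{39974}{47}$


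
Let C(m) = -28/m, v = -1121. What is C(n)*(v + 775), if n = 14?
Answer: 692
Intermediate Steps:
C(n)*(v + 775) = (-28/14)*(-1121 + 775) = -28*1/14*(-346) = -2*(-346) = 692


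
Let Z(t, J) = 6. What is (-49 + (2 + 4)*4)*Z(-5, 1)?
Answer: -150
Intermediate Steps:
(-49 + (2 + 4)*4)*Z(-5, 1) = (-49 + (2 + 4)*4)*6 = (-49 + 6*4)*6 = (-49 + 24)*6 = -25*6 = -150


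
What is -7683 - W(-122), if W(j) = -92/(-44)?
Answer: -84536/11 ≈ -7685.1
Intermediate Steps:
W(j) = 23/11 (W(j) = -92*(-1/44) = 23/11)
-7683 - W(-122) = -7683 - 1*23/11 = -7683 - 23/11 = -84536/11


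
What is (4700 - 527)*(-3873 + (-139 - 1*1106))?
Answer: -21357414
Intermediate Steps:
(4700 - 527)*(-3873 + (-139 - 1*1106)) = 4173*(-3873 + (-139 - 1106)) = 4173*(-3873 - 1245) = 4173*(-5118) = -21357414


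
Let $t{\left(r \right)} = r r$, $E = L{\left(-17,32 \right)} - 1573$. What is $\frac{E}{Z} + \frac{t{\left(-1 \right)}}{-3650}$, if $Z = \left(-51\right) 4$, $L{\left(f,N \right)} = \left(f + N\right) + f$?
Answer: $\frac{958091}{124100} \approx 7.7203$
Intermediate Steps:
$L{\left(f,N \right)} = N + 2 f$ ($L{\left(f,N \right)} = \left(N + f\right) + f = N + 2 f$)
$Z = -204$
$E = -1575$ ($E = \left(32 + 2 \left(-17\right)\right) - 1573 = \left(32 - 34\right) - 1573 = -2 - 1573 = -1575$)
$t{\left(r \right)} = r^{2}$
$\frac{E}{Z} + \frac{t{\left(-1 \right)}}{-3650} = - \frac{1575}{-204} + \frac{\left(-1\right)^{2}}{-3650} = \left(-1575\right) \left(- \frac{1}{204}\right) + 1 \left(- \frac{1}{3650}\right) = \frac{525}{68} - \frac{1}{3650} = \frac{958091}{124100}$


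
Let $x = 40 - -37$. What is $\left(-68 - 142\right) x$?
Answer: $-16170$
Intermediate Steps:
$x = 77$ ($x = 40 + 37 = 77$)
$\left(-68 - 142\right) x = \left(-68 - 142\right) 77 = \left(-210\right) 77 = -16170$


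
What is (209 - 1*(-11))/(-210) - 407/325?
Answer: -15697/6825 ≈ -2.2999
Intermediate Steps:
(209 - 1*(-11))/(-210) - 407/325 = (209 + 11)*(-1/210) - 407*1/325 = 220*(-1/210) - 407/325 = -22/21 - 407/325 = -15697/6825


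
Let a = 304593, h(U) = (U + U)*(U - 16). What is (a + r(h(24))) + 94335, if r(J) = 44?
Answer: 398972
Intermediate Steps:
h(U) = 2*U*(-16 + U) (h(U) = (2*U)*(-16 + U) = 2*U*(-16 + U))
(a + r(h(24))) + 94335 = (304593 + 44) + 94335 = 304637 + 94335 = 398972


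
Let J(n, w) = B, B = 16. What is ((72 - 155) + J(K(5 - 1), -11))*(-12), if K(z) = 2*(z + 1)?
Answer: 804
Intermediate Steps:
K(z) = 2 + 2*z (K(z) = 2*(1 + z) = 2 + 2*z)
J(n, w) = 16
((72 - 155) + J(K(5 - 1), -11))*(-12) = ((72 - 155) + 16)*(-12) = (-83 + 16)*(-12) = -67*(-12) = 804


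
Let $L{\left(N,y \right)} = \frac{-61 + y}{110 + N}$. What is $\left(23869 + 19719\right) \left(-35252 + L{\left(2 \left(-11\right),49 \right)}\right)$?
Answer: $- \frac{16902271318}{11} \approx -1.5366 \cdot 10^{9}$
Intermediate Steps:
$L{\left(N,y \right)} = \frac{-61 + y}{110 + N}$
$\left(23869 + 19719\right) \left(-35252 + L{\left(2 \left(-11\right),49 \right)}\right) = \left(23869 + 19719\right) \left(-35252 + \frac{-61 + 49}{110 + 2 \left(-11\right)}\right) = 43588 \left(-35252 + \frac{1}{110 - 22} \left(-12\right)\right) = 43588 \left(-35252 + \frac{1}{88} \left(-12\right)\right) = 43588 \left(-35252 - \frac{3}{22}\right) = 43588 \left(- \frac{775547}{22}\right) = - \frac{16902271318}{11}$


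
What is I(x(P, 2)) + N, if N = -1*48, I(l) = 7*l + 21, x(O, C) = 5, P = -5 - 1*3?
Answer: 8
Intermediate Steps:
P = -8 (P = -5 - 3 = -8)
I(l) = 21 + 7*l
N = -48
I(x(P, 2)) + N = (21 + 7*5) - 48 = (21 + 35) - 48 = 56 - 48 = 8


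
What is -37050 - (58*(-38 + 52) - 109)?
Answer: -37753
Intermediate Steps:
-37050 - (58*(-38 + 52) - 109) = -37050 - (58*14 - 109) = -37050 - (812 - 109) = -37050 - 1*703 = -37050 - 703 = -37753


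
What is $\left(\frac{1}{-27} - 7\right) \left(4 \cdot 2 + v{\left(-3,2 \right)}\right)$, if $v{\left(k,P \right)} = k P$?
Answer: $- \frac{380}{27} \approx -14.074$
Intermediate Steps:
$v{\left(k,P \right)} = P k$
$\left(\frac{1}{-27} - 7\right) \left(4 \cdot 2 + v{\left(-3,2 \right)}\right) = \left(\frac{1}{-27} - 7\right) \left(4 \cdot 2 + 2 \left(-3\right)\right) = \left(- \frac{1}{27} - 7\right) \left(8 - 6\right) = \left(- \frac{190}{27}\right) 2 = - \frac{380}{27}$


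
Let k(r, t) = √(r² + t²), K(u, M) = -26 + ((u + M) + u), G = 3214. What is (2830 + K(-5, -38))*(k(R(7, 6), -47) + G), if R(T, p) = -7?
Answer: 8857784 + 2756*√2258 ≈ 8.9888e+6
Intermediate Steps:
K(u, M) = -26 + M + 2*u (K(u, M) = -26 + ((M + u) + u) = -26 + (M + 2*u) = -26 + M + 2*u)
(2830 + K(-5, -38))*(k(R(7, 6), -47) + G) = (2830 + (-26 - 38 + 2*(-5)))*(√((-7)² + (-47)²) + 3214) = (2830 + (-26 - 38 - 10))*(√(49 + 2209) + 3214) = (2830 - 74)*(√2258 + 3214) = 2756*(3214 + √2258) = 8857784 + 2756*√2258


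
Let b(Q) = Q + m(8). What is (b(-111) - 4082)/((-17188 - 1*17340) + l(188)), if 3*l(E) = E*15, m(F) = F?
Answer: 155/1244 ≈ 0.12460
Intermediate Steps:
l(E) = 5*E (l(E) = (E*15)/3 = (15*E)/3 = 5*E)
b(Q) = 8 + Q (b(Q) = Q + 8 = 8 + Q)
(b(-111) - 4082)/((-17188 - 1*17340) + l(188)) = ((8 - 111) - 4082)/((-17188 - 1*17340) + 5*188) = (-103 - 4082)/((-17188 - 17340) + 940) = -4185/(-34528 + 940) = -4185/(-33588) = -4185*(-1/33588) = 155/1244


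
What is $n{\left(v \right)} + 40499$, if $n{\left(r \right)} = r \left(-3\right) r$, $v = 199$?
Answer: $-78304$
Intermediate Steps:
$n{\left(r \right)} = - 3 r^{2}$ ($n{\left(r \right)} = - 3 r r = - 3 r^{2}$)
$n{\left(v \right)} + 40499 = - 3 \cdot 199^{2} + 40499 = \left(-3\right) 39601 + 40499 = -118803 + 40499 = -78304$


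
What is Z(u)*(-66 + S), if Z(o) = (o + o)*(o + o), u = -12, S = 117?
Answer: 29376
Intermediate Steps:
Z(o) = 4*o**2 (Z(o) = (2*o)*(2*o) = 4*o**2)
Z(u)*(-66 + S) = (4*(-12)**2)*(-66 + 117) = (4*144)*51 = 576*51 = 29376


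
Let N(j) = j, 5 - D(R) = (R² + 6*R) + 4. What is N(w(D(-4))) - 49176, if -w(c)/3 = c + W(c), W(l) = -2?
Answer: -49197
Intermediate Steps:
D(R) = 1 - R² - 6*R (D(R) = 5 - ((R² + 6*R) + 4) = 5 - (4 + R² + 6*R) = 5 + (-4 - R² - 6*R) = 1 - R² - 6*R)
w(c) = 6 - 3*c (w(c) = -3*(c - 2) = -3*(-2 + c) = 6 - 3*c)
N(w(D(-4))) - 49176 = (6 - 3*(1 - 1*(-4)² - 6*(-4))) - 49176 = (6 - 3*(1 - 1*16 + 24)) - 49176 = (6 - 3*(1 - 16 + 24)) - 49176 = (6 - 3*9) - 49176 = (6 - 27) - 49176 = -21 - 49176 = -49197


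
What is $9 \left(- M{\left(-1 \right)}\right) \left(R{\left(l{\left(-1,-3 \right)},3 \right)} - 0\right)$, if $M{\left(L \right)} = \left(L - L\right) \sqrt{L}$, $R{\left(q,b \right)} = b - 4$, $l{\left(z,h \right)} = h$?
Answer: $0$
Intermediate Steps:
$R{\left(q,b \right)} = -4 + b$
$M{\left(L \right)} = 0$ ($M{\left(L \right)} = 0 \sqrt{L} = 0$)
$9 \left(- M{\left(-1 \right)}\right) \left(R{\left(l{\left(-1,-3 \right)},3 \right)} - 0\right) = 9 \left(\left(-1\right) 0\right) \left(\left(-4 + 3\right) - 0\right) = 9 \cdot 0 \left(-1 + 0\right) = 0 \left(-1\right) = 0$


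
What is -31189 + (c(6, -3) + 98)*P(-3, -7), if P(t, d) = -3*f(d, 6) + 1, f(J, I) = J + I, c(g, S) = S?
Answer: -30809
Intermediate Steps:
f(J, I) = I + J
P(t, d) = -17 - 3*d (P(t, d) = -3*(6 + d) + 1 = (-18 - 3*d) + 1 = -17 - 3*d)
-31189 + (c(6, -3) + 98)*P(-3, -7) = -31189 + (-3 + 98)*(-17 - 3*(-7)) = -31189 + 95*(-17 + 21) = -31189 + 95*4 = -31189 + 380 = -30809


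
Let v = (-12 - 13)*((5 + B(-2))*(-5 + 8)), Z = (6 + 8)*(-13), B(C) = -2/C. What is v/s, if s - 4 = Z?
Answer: 225/89 ≈ 2.5281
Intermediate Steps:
Z = -182 (Z = 14*(-13) = -182)
s = -178 (s = 4 - 182 = -178)
v = -450 (v = (-12 - 13)*((5 - 2/(-2))*(-5 + 8)) = -25*(5 - 2*(-½))*3 = -25*(5 + 1)*3 = -150*3 = -25*18 = -450)
v/s = -450/(-178) = -450*(-1/178) = 225/89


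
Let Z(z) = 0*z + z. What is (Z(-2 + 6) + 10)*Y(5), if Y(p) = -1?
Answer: -14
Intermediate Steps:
Z(z) = z (Z(z) = 0 + z = z)
(Z(-2 + 6) + 10)*Y(5) = ((-2 + 6) + 10)*(-1) = (4 + 10)*(-1) = 14*(-1) = -14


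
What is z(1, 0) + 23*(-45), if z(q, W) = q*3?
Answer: -1032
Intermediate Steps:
z(q, W) = 3*q
z(1, 0) + 23*(-45) = 3*1 + 23*(-45) = 3 - 1035 = -1032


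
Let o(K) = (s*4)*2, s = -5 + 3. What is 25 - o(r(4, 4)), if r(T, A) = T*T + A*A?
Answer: 41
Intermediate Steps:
s = -2
r(T, A) = A² + T² (r(T, A) = T² + A² = A² + T²)
o(K) = -16 (o(K) = -2*4*2 = -8*2 = -16)
25 - o(r(4, 4)) = 25 - 1*(-16) = 25 + 16 = 41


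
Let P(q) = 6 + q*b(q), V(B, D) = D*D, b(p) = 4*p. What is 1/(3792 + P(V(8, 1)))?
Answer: 1/3802 ≈ 0.00026302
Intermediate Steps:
V(B, D) = D²
P(q) = 6 + 4*q² (P(q) = 6 + q*(4*q) = 6 + 4*q²)
1/(3792 + P(V(8, 1))) = 1/(3792 + (6 + 4*(1²)²)) = 1/(3792 + (6 + 4*1²)) = 1/(3792 + (6 + 4*1)) = 1/(3792 + (6 + 4)) = 1/(3792 + 10) = 1/3802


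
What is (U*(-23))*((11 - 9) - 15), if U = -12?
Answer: -3588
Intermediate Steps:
(U*(-23))*((11 - 9) - 15) = (-12*(-23))*((11 - 9) - 15) = 276*(2 - 15) = 276*(-13) = -3588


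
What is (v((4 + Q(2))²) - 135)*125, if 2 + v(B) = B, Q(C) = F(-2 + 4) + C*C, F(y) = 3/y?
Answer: -23375/4 ≈ -5843.8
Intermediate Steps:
Q(C) = 3/2 + C² (Q(C) = 3/(-2 + 4) + C*C = 3/2 + C²)
v(B) = -2 + B
(v((4 + Q(2))²) - 135)*125 = ((-2 + (4 + (3/2 + 2²))²) - 135)*125 = ((-2 + (4 + (3/2 + 4))²) - 135)*125 = ((-2 + (4 + 11/2)²) - 135)*125 = ((-2 + (19/2)²) - 135)*125 = ((-2 + 361/4) - 135)*125 = (353/4 - 135)*125 = -187/4*125 = -23375/4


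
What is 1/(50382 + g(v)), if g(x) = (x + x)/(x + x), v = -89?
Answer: 1/50383 ≈ 1.9848e-5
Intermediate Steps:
g(x) = 1 (g(x) = (2*x)/((2*x)) = (2*x)*(1/(2*x)) = 1)
1/(50382 + g(v)) = 1/(50382 + 1) = 1/50383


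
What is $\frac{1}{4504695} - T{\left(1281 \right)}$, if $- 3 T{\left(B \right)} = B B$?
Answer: $\frac{2464009603966}{4504695} \approx 5.4699 \cdot 10^{5}$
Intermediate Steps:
$T{\left(B \right)} = - \frac{B^{2}}{3}$ ($T{\left(B \right)} = - \frac{B B}{3} = - \frac{B^{2}}{3}$)
$\frac{1}{4504695} - T{\left(1281 \right)} = \frac{1}{4504695} - - \frac{1281^{2}}{3} = \frac{1}{4504695} - \left(- \frac{1}{3}\right) 1640961 = \frac{1}{4504695} - -546987 = \frac{1}{4504695} + 546987 = \frac{2464009603966}{4504695}$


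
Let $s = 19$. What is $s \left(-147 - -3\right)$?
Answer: $-2736$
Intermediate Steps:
$s \left(-147 - -3\right) = 19 \left(-147 - -3\right) = 19 \left(-147 + 3\right) = 19 \left(-144\right) = -2736$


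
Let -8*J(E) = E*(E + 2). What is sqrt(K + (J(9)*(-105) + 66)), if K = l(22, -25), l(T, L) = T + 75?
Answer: sqrt(23398)/4 ≈ 38.241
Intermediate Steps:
J(E) = -E*(2 + E)/8 (J(E) = -E*(E + 2)/8 = -E*(2 + E)/8)
l(T, L) = 75 + T
K = 97 (K = 75 + 22 = 97)
sqrt(K + (J(9)*(-105) + 66)) = sqrt(97 + (-1/8*9*(2 + 9)*(-105) + 66)) = sqrt(97 + (-1/8*9*11*(-105) + 66)) = sqrt(97 + (-99/8*(-105) + 66)) = sqrt(97 + (10395/8 + 66)) = sqrt(97 + 10923/8) = sqrt(11699/8) = sqrt(23398)/4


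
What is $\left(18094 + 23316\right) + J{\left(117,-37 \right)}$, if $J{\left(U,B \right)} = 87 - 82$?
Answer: $41415$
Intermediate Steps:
$J{\left(U,B \right)} = 5$
$\left(18094 + 23316\right) + J{\left(117,-37 \right)} = \left(18094 + 23316\right) + 5 = 41410 + 5 = 41415$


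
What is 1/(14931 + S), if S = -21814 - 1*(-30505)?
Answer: 1/23622 ≈ 4.2333e-5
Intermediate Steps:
S = 8691 (S = -21814 + 30505 = 8691)
1/(14931 + S) = 1/(14931 + 8691) = 1/23622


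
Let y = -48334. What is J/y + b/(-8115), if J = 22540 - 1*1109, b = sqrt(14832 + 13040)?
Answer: -21431/48334 - 4*sqrt(1742)/8115 ≈ -0.46397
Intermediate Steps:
b = 4*sqrt(1742) (b = sqrt(27872) = 4*sqrt(1742) ≈ 166.95)
J = 21431 (J = 22540 - 1109 = 21431)
J/y + b/(-8115) = 21431/(-48334) + (4*sqrt(1742))/(-8115) = 21431*(-1/48334) + (4*sqrt(1742))*(-1/8115) = -21431/48334 - 4*sqrt(1742)/8115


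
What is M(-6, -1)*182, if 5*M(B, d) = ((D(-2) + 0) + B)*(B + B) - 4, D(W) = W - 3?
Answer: 23296/5 ≈ 4659.2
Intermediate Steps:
D(W) = -3 + W
M(B, d) = -⅘ + 2*B*(-5 + B)/5 (M(B, d) = ((((-3 - 2) + 0) + B)*(B + B) - 4)/5 = (((-5 + 0) + B)*(2*B) - 4)/5 = ((-5 + B)*(2*B) - 4)/5 = (2*B*(-5 + B) - 4)/5 = (-4 + 2*B*(-5 + B))/5 = -⅘ + 2*B*(-5 + B)/5)
M(-6, -1)*182 = (-⅘ - 2*(-6) + (⅖)*(-6)²)*182 = (-⅘ + 12 + (⅖)*36)*182 = (-⅘ + 12 + 72/5)*182 = (128/5)*182 = 23296/5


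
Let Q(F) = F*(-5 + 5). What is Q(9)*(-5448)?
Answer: 0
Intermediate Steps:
Q(F) = 0 (Q(F) = F*0 = 0)
Q(9)*(-5448) = 0*(-5448) = 0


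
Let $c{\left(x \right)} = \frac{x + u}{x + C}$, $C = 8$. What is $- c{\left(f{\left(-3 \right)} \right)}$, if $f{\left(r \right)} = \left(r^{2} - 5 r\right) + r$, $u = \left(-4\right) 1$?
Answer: $- \frac{17}{29} \approx -0.58621$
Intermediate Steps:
$u = -4$
$f{\left(r \right)} = r^{2} - 4 r$
$c{\left(x \right)} = \frac{-4 + x}{8 + x}$ ($c{\left(x \right)} = \frac{x - 4}{x + 8} = \frac{-4 + x}{8 + x}$)
$- c{\left(f{\left(-3 \right)} \right)} = - \frac{-4 - 3 \left(-4 - 3\right)}{8 - 3 \left(-4 - 3\right)} = - \frac{-4 - -21}{8 - -21} = - \frac{-4 + 21}{8 + 21} = - \frac{17}{29}$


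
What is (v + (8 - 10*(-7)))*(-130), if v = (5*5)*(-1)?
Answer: -6890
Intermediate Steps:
v = -25 (v = 25*(-1) = -25)
(v + (8 - 10*(-7)))*(-130) = (-25 + (8 - 10*(-7)))*(-130) = (-25 + (8 + 70))*(-130) = (-25 + 78)*(-130) = 53*(-130) = -6890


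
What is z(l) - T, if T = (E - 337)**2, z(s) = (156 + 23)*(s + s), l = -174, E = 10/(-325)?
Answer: -743100349/4225 ≈ -1.7588e+5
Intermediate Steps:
E = -2/65 (E = 10*(-1/325) = -2/65 ≈ -0.030769)
z(s) = 358*s (z(s) = 179*(2*s) = 358*s)
T = 479916649/4225 (T = (-2/65 - 337)**2 = (-21907/65)**2 = 479916649/4225 ≈ 1.1359e+5)
z(l) - T = 358*(-174) - 1*479916649/4225 = -62292 - 479916649/4225 = -743100349/4225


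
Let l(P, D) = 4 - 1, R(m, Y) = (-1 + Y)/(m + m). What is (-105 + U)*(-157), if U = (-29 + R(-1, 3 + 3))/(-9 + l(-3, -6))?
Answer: 62643/4 ≈ 15661.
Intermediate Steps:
R(m, Y) = (-1 + Y)/(2*m) (R(m, Y) = (-1 + Y)/((2*m)) = (-1 + Y)*(1/(2*m)) = (-1 + Y)/(2*m))
l(P, D) = 3
U = 21/4 (U = (-29 + (½)*(-1 + (3 + 3))/(-1))/(-9 + 3) = (-29 + (½)*(-1)*(-1 + 6))/(-6) = (-29 + (½)*(-1)*5)*(-⅙) = (-29 - 5/2)*(-⅙) = -63/2*(-⅙) = 21/4 ≈ 5.2500)
(-105 + U)*(-157) = (-105 + 21/4)*(-157) = -399/4*(-157) = 62643/4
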